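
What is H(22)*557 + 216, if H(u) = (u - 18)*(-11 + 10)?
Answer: -2012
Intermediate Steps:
H(u) = 18 - u (H(u) = (-18 + u)*(-1) = 18 - u)
H(22)*557 + 216 = (18 - 1*22)*557 + 216 = (18 - 22)*557 + 216 = -4*557 + 216 = -2228 + 216 = -2012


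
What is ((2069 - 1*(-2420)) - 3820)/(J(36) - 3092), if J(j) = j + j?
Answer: -669/3020 ≈ -0.22152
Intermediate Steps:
J(j) = 2*j
((2069 - 1*(-2420)) - 3820)/(J(36) - 3092) = ((2069 - 1*(-2420)) - 3820)/(2*36 - 3092) = ((2069 + 2420) - 3820)/(72 - 3092) = (4489 - 3820)/(-3020) = 669*(-1/3020) = -669/3020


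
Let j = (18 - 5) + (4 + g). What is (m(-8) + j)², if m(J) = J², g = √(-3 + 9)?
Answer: (81 + √6)² ≈ 6963.8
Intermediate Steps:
g = √6 ≈ 2.4495
j = 17 + √6 (j = (18 - 5) + (4 + √6) = 13 + (4 + √6) = 17 + √6 ≈ 19.449)
(m(-8) + j)² = ((-8)² + (17 + √6))² = (64 + (17 + √6))² = (81 + √6)²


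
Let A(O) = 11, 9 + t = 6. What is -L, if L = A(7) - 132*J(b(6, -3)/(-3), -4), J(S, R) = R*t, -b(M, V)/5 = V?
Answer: 1573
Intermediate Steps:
t = -3 (t = -9 + 6 = -3)
b(M, V) = -5*V
J(S, R) = -3*R (J(S, R) = R*(-3) = -3*R)
L = -1573 (L = 11 - (-396)*(-4) = 11 - 132*12 = 11 - 1584 = -1573)
-L = -1*(-1573) = 1573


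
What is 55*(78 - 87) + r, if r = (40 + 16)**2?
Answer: 2641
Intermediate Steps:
r = 3136 (r = 56**2 = 3136)
55*(78 - 87) + r = 55*(78 - 87) + 3136 = 55*(-9) + 3136 = -495 + 3136 = 2641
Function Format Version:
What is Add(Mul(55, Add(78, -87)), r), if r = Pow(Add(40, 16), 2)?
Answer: 2641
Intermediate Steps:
r = 3136 (r = Pow(56, 2) = 3136)
Add(Mul(55, Add(78, -87)), r) = Add(Mul(55, Add(78, -87)), 3136) = Add(Mul(55, -9), 3136) = Add(-495, 3136) = 2641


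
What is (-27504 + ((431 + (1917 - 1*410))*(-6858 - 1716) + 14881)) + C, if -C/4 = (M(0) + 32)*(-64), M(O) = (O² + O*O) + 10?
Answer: -16618283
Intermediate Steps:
M(O) = 10 + 2*O² (M(O) = (O² + O²) + 10 = 2*O² + 10 = 10 + 2*O²)
C = 10752 (C = -4*((10 + 2*0²) + 32)*(-64) = -4*((10 + 2*0) + 32)*(-64) = -4*((10 + 0) + 32)*(-64) = -4*(10 + 32)*(-64) = -168*(-64) = -4*(-2688) = 10752)
(-27504 + ((431 + (1917 - 1*410))*(-6858 - 1716) + 14881)) + C = (-27504 + ((431 + (1917 - 1*410))*(-6858 - 1716) + 14881)) + 10752 = (-27504 + ((431 + (1917 - 410))*(-8574) + 14881)) + 10752 = (-27504 + ((431 + 1507)*(-8574) + 14881)) + 10752 = (-27504 + (1938*(-8574) + 14881)) + 10752 = (-27504 + (-16616412 + 14881)) + 10752 = (-27504 - 16601531) + 10752 = -16629035 + 10752 = -16618283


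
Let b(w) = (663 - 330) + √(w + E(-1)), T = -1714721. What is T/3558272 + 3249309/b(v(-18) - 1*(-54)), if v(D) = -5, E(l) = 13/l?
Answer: 3853781314543/402084736 ≈ 9584.5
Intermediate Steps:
b(w) = 333 + √(-13 + w) (b(w) = (663 - 330) + √(w + 13/(-1)) = 333 + √(w + 13*(-1)) = 333 + √(w - 13) = 333 + √(-13 + w))
T/3558272 + 3249309/b(v(-18) - 1*(-54)) = -1714721/3558272 + 3249309/(333 + √(-13 + (-5 - 1*(-54)))) = -1714721*1/3558272 + 3249309/(333 + √(-13 + (-5 + 54))) = -1714721/3558272 + 3249309/(333 + √(-13 + 49)) = -1714721/3558272 + 3249309/(333 + √36) = -1714721/3558272 + 3249309/(333 + 6) = -1714721/3558272 + 3249309/339 = -1714721/3558272 + 3249309*(1/339) = -1714721/3558272 + 1083103/113 = 3853781314543/402084736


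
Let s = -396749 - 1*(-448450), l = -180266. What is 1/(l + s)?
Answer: -1/128565 ≈ -7.7782e-6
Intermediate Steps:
s = 51701 (s = -396749 + 448450 = 51701)
1/(l + s) = 1/(-180266 + 51701) = 1/(-128565) = -1/128565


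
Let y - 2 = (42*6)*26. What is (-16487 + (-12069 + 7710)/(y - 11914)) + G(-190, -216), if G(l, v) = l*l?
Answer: 105130039/5360 ≈ 19614.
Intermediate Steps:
G(l, v) = l**2
y = 6554 (y = 2 + (42*6)*26 = 2 + 252*26 = 2 + 6552 = 6554)
(-16487 + (-12069 + 7710)/(y - 11914)) + G(-190, -216) = (-16487 + (-12069 + 7710)/(6554 - 11914)) + (-190)**2 = (-16487 - 4359/(-5360)) + 36100 = (-16487 - 4359*(-1/5360)) + 36100 = (-16487 + 4359/5360) + 36100 = -88365961/5360 + 36100 = 105130039/5360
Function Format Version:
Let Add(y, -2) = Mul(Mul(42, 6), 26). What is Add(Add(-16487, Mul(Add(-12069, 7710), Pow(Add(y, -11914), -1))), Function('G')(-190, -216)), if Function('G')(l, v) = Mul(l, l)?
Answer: Rational(105130039, 5360) ≈ 19614.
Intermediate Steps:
Function('G')(l, v) = Pow(l, 2)
y = 6554 (y = Add(2, Mul(Mul(42, 6), 26)) = Add(2, Mul(252, 26)) = Add(2, 6552) = 6554)
Add(Add(-16487, Mul(Add(-12069, 7710), Pow(Add(y, -11914), -1))), Function('G')(-190, -216)) = Add(Add(-16487, Mul(Add(-12069, 7710), Pow(Add(6554, -11914), -1))), Pow(-190, 2)) = Add(Add(-16487, Mul(-4359, Pow(-5360, -1))), 36100) = Add(Add(-16487, Mul(-4359, Rational(-1, 5360))), 36100) = Add(Add(-16487, Rational(4359, 5360)), 36100) = Add(Rational(-88365961, 5360), 36100) = Rational(105130039, 5360)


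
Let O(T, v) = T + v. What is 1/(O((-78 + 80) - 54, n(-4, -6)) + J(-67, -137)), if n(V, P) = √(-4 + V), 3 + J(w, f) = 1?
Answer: -27/1462 - I*√2/1462 ≈ -0.018468 - 0.00096731*I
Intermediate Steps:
J(w, f) = -2 (J(w, f) = -3 + 1 = -2)
1/(O((-78 + 80) - 54, n(-4, -6)) + J(-67, -137)) = 1/((((-78 + 80) - 54) + √(-4 - 4)) - 2) = 1/(((2 - 54) + √(-8)) - 2) = 1/((-52 + 2*I*√2) - 2) = 1/(-54 + 2*I*√2)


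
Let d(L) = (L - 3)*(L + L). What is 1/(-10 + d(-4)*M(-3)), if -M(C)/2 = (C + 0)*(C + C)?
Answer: -1/2026 ≈ -0.00049358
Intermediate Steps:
d(L) = 2*L*(-3 + L) (d(L) = (-3 + L)*(2*L) = 2*L*(-3 + L))
M(C) = -4*C**2 (M(C) = -2*(C + 0)*(C + C) = -2*C*2*C = -4*C**2)
1/(-10 + d(-4)*M(-3)) = 1/(-10 + (2*(-4)*(-3 - 4))*(-4*(-3)**2)) = 1/(-10 + (2*(-4)*(-7))*(-4*9)) = 1/(-10 + 56*(-36)) = 1/(-10 - 2016) = 1/(-2026) = -1/2026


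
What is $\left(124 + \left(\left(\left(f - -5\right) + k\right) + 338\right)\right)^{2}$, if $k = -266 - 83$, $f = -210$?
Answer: $8464$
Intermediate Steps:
$k = -349$ ($k = -266 - 83 = -349$)
$\left(124 + \left(\left(\left(f - -5\right) + k\right) + 338\right)\right)^{2} = \left(124 + \left(\left(\left(-210 - -5\right) - 349\right) + 338\right)\right)^{2} = \left(124 + \left(\left(\left(-210 + 5\right) - 349\right) + 338\right)\right)^{2} = \left(124 + \left(\left(-205 - 349\right) + 338\right)\right)^{2} = \left(124 + \left(-554 + 338\right)\right)^{2} = \left(124 - 216\right)^{2} = \left(-92\right)^{2} = 8464$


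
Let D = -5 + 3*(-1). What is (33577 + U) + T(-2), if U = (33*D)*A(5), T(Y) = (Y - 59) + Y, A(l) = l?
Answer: 32194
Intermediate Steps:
D = -8 (D = -5 - 3 = -8)
T(Y) = -59 + 2*Y (T(Y) = (-59 + Y) + Y = -59 + 2*Y)
U = -1320 (U = (33*(-8))*5 = -264*5 = -1320)
(33577 + U) + T(-2) = (33577 - 1320) + (-59 + 2*(-2)) = 32257 + (-59 - 4) = 32257 - 63 = 32194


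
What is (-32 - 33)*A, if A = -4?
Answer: 260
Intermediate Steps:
(-32 - 33)*A = (-32 - 33)*(-4) = -65*(-4) = 260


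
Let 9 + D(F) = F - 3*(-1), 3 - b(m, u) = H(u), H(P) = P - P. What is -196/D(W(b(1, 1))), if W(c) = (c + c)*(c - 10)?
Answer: 49/12 ≈ 4.0833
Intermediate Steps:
H(P) = 0
b(m, u) = 3 (b(m, u) = 3 - 1*0 = 3 + 0 = 3)
W(c) = 2*c*(-10 + c) (W(c) = (2*c)*(-10 + c) = 2*c*(-10 + c))
D(F) = -6 + F (D(F) = -9 + (F - 3*(-1)) = -9 + (F + 3) = -9 + (3 + F) = -6 + F)
-196/D(W(b(1, 1))) = -196/(-6 + 2*3*(-10 + 3)) = -196/(-6 + 2*3*(-7)) = -196/(-6 - 42) = -196/(-48) = -196*(-1/48) = 49/12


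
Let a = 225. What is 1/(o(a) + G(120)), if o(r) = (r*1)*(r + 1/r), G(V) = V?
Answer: 1/50746 ≈ 1.9706e-5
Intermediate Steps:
o(r) = r*(r + 1/r)
1/(o(a) + G(120)) = 1/((1 + 225²) + 120) = 1/((1 + 50625) + 120) = 1/(50626 + 120) = 1/50746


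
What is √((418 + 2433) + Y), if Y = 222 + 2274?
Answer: √5347 ≈ 73.123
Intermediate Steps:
Y = 2496
√((418 + 2433) + Y) = √((418 + 2433) + 2496) = √(2851 + 2496) = √5347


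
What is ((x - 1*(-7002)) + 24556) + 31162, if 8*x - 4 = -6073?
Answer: 495691/8 ≈ 61961.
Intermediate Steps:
x = -6069/8 (x = ½ + (⅛)*(-6073) = ½ - 6073/8 = -6069/8 ≈ -758.63)
((x - 1*(-7002)) + 24556) + 31162 = ((-6069/8 - 1*(-7002)) + 24556) + 31162 = ((-6069/8 + 7002) + 24556) + 31162 = (49947/8 + 24556) + 31162 = 246395/8 + 31162 = 495691/8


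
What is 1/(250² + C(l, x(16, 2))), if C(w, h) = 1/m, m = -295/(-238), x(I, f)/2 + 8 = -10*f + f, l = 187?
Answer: 295/18437738 ≈ 1.6000e-5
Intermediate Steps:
x(I, f) = -16 - 18*f (x(I, f) = -16 + 2*(-10*f + f) = -16 + 2*(-9*f) = -16 - 18*f)
m = 295/238 (m = -295*(-1/238) = 295/238 ≈ 1.2395)
C(w, h) = 238/295 (C(w, h) = 1/(295/238) = 238/295)
1/(250² + C(l, x(16, 2))) = 1/(250² + 238/295) = 1/(62500 + 238/295) = 1/(18437738/295) = 295/18437738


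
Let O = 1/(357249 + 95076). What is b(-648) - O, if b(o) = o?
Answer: -293106601/452325 ≈ -648.00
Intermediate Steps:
O = 1/452325 ≈ 2.2108e-6
b(-648) - O = -648 - 1*1/452325 = -648 - 1/452325 = -293106601/452325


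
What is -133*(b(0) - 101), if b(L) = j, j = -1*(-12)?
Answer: 11837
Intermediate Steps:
j = 12
b(L) = 12
-133*(b(0) - 101) = -133*(12 - 101) = -133*(-89) = 11837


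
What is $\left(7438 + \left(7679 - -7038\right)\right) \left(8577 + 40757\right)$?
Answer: $1092994770$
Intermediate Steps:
$\left(7438 + \left(7679 - -7038\right)\right) \left(8577 + 40757\right) = \left(7438 + \left(7679 + 7038\right)\right) 49334 = \left(7438 + 14717\right) 49334 = 22155 \cdot 49334 = 1092994770$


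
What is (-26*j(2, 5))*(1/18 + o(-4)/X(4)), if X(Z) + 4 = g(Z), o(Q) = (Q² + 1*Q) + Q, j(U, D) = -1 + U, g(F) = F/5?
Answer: 572/9 ≈ 63.556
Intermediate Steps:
g(F) = F/5 (g(F) = F*(⅕) = F/5)
o(Q) = Q² + 2*Q (o(Q) = (Q² + Q) + Q = (Q + Q²) + Q = Q² + 2*Q)
X(Z) = -4 + Z/5
(-26*j(2, 5))*(1/18 + o(-4)/X(4)) = (-26*(-1 + 2))*(1/18 + (-4*(2 - 4))/(-4 + (⅕)*4)) = (-26*1)*(1*(1/18) + (-4*(-2))/(-4 + ⅘)) = -26*(1/18 + 8/(-16/5)) = -26*(1/18 + 8*(-5/16)) = -26*(1/18 - 5/2) = -26*(-22/9) = 572/9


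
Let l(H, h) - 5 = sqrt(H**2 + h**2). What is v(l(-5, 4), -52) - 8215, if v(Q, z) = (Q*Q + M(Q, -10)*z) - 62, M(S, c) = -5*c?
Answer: -10811 + 10*sqrt(41) ≈ -10747.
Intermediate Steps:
l(H, h) = 5 + sqrt(H**2 + h**2)
v(Q, z) = -62 + Q**2 + 50*z (v(Q, z) = (Q*Q + (-5*(-10))*z) - 62 = (Q**2 + 50*z) - 62 = -62 + Q**2 + 50*z)
v(l(-5, 4), -52) - 8215 = (-62 + (5 + sqrt((-5)**2 + 4**2))**2 + 50*(-52)) - 8215 = (-62 + (5 + sqrt(25 + 16))**2 - 2600) - 8215 = (-62 + (5 + sqrt(41))**2 - 2600) - 8215 = (-2662 + (5 + sqrt(41))**2) - 8215 = -10877 + (5 + sqrt(41))**2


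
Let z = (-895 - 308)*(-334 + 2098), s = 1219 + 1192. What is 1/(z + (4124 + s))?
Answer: -1/2115557 ≈ -4.7269e-7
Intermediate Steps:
s = 2411
z = -2122092 (z = -1203*1764 = -2122092)
1/(z + (4124 + s)) = 1/(-2122092 + (4124 + 2411)) = 1/(-2122092 + 6535) = 1/(-2115557) = -1/2115557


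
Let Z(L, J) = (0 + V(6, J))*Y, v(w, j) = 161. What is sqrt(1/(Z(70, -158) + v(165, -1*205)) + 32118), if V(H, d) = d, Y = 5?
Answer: sqrt(12707197009)/629 ≈ 179.21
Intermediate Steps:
Z(L, J) = 5*J (Z(L, J) = (0 + J)*5 = J*5 = 5*J)
sqrt(1/(Z(70, -158) + v(165, -1*205)) + 32118) = sqrt(1/(5*(-158) + 161) + 32118) = sqrt(1/(-790 + 161) + 32118) = sqrt(1/(-629) + 32118) = sqrt(-1/629 + 32118) = sqrt(20202221/629) = sqrt(12707197009)/629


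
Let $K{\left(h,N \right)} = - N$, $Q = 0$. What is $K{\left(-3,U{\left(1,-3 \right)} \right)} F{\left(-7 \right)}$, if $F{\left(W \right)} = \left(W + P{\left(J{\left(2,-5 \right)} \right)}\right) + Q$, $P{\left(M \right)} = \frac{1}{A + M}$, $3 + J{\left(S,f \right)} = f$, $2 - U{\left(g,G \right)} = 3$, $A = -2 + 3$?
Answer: $- \frac{50}{7} \approx -7.1429$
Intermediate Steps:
$A = 1$
$U{\left(g,G \right)} = -1$ ($U{\left(g,G \right)} = 2 - 3 = -1$)
$J{\left(S,f \right)} = -3 + f$
$P{\left(M \right)} = \frac{1}{1 + M}$
$F{\left(W \right)} = - \frac{1}{7} + W$ ($F{\left(W \right)} = \left(W + \frac{1}{1 - 8}\right) + 0 = \left(W + \frac{1}{-7}\right) + 0 = \left(W - \frac{1}{7}\right) + 0 = \left(- \frac{1}{7} + W\right) + 0 = - \frac{1}{7} + W$)
$K{\left(-3,U{\left(1,-3 \right)} \right)} F{\left(-7 \right)} = \left(-1\right) \left(-1\right) \left(- \frac{1}{7} - 7\right) = 1 \left(- \frac{50}{7}\right) = - \frac{50}{7}$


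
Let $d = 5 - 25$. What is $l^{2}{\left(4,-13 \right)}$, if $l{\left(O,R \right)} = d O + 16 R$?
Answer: $82944$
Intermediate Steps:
$d = -20$ ($d = 5 - 25 = -20$)
$l{\left(O,R \right)} = - 20 O + 16 R$
$l^{2}{\left(4,-13 \right)} = \left(\left(-20\right) 4 + 16 \left(-13\right)\right)^{2} = \left(-80 - 208\right)^{2} = \left(-288\right)^{2} = 82944$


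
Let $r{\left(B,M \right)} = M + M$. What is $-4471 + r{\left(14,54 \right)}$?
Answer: $-4363$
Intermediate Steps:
$r{\left(B,M \right)} = 2 M$
$-4471 + r{\left(14,54 \right)} = -4471 + 2 \cdot 54 = -4471 + 108 = -4363$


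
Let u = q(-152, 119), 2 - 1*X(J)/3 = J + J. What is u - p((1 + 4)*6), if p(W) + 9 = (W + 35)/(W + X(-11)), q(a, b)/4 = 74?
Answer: 31045/102 ≈ 304.36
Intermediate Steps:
X(J) = 6 - 6*J (X(J) = 6 - 3*(J + J) = 6 - 6*J)
q(a, b) = 296 (q(a, b) = 4*74 = 296)
p(W) = -9 + (35 + W)/(72 + W) (p(W) = -9 + (W + 35)/(W + (6 - 6*(-11))) = -9 + (35 + W)/(W + (6 + 66)) = -9 + (35 + W)/(W + 72) = -9 + (35 + W)/(72 + W))
u = 296
u - p((1 + 4)*6) = 296 - (-613 - 8*(1 + 4)*6)/(72 + (1 + 4)*6) = 296 - (-613 - 40*6)/(72 + 5*6) = 296 - (-613 - 8*30)/(72 + 30) = 296 - (-613 - 240)/102 = 296 - (-853)/102 = 296 - 1*(-853/102) = 296 + 853/102 = 31045/102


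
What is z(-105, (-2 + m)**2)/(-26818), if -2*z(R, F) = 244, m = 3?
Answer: 61/13409 ≈ 0.0045492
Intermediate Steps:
z(R, F) = -122 (z(R, F) = -1/2*244 = -122)
z(-105, (-2 + m)**2)/(-26818) = -122/(-26818) = -122*(-1/26818) = 61/13409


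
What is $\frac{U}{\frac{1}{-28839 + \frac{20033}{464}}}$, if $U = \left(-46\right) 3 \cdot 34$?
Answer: $\frac{15672761499}{116} \approx 1.3511 \cdot 10^{8}$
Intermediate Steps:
$U = -4692$ ($U = \left(-138\right) 34 = -4692$)
$\frac{U}{\frac{1}{-28839 + \frac{20033}{464}}} = - \frac{4692}{\frac{1}{-28839 + \frac{20033}{464}}} = - \frac{4692}{\frac{1}{- \frac{13361263}{464}}} = - \frac{4692}{- \frac{464}{13361263}} = \left(-4692\right) \left(- \frac{13361263}{464}\right) = \frac{15672761499}{116}$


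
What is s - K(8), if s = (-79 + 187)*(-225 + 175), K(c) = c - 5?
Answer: -5403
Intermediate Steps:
K(c) = -5 + c
s = -5400 (s = 108*(-50) = -5400)
s - K(8) = -5400 - (-5 + 8) = -5400 - 1*3 = -5400 - 3 = -5403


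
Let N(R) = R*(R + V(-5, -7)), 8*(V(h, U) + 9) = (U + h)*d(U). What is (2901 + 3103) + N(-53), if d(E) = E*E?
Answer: 26371/2 ≈ 13186.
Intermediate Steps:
d(E) = E²
V(h, U) = -9 + U²*(U + h)/8 (V(h, U) = -9 + ((U + h)*U²)/8 = -9 + (U²*(U + h))/8 = -9 + U²*(U + h)/8)
N(R) = R*(-165/2 + R) (N(R) = R*(R + (-9 + (⅛)*(-7)³ + (⅛)*(-5)*(-7)²)) = R*(R + (-9 + (⅛)*(-343) + (⅛)*(-5)*49)) = R*(R + (-9 - 343/8 - 245/8)) = R*(R - 165/2) = R*(-165/2 + R))
(2901 + 3103) + N(-53) = (2901 + 3103) + (½)*(-53)*(-165 + 2*(-53)) = 6004 + (½)*(-53)*(-165 - 106) = 6004 + (½)*(-53)*(-271) = 6004 + 14363/2 = 26371/2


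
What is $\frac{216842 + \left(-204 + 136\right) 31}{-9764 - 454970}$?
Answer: $- \frac{107367}{232367} \approx -0.46206$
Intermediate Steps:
$\frac{216842 + \left(-204 + 136\right) 31}{-9764 - 454970} = \frac{216842 - 2108}{-464734} = \left(216842 - 2108\right) \left(- \frac{1}{464734}\right) = 214734 \left(- \frac{1}{464734}\right) = - \frac{107367}{232367}$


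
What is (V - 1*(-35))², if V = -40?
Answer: 25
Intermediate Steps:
(V - 1*(-35))² = (-40 - 1*(-35))² = (-40 + 35)² = (-5)² = 25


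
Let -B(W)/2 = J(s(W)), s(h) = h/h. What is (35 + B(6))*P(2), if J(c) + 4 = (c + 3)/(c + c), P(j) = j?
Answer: 78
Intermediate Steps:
s(h) = 1
J(c) = -4 + (3 + c)/(2*c) (J(c) = -4 + (c + 3)/(c + c) = -4 + (3 + c)/((2*c)) = -4 + (3 + c)*(1/(2*c)) = -4 + (3 + c)/(2*c))
B(W) = 4 (B(W) = -(3 - 7*1)/1 = -(3 - 7) = -(-4) = -2*(-2) = 4)
(35 + B(6))*P(2) = (35 + 4)*2 = 39*2 = 78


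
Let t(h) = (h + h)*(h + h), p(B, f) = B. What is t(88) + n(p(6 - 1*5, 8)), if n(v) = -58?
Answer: 30918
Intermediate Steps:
t(h) = 4*h**2 (t(h) = (2*h)*(2*h) = 4*h**2)
t(88) + n(p(6 - 1*5, 8)) = 4*88**2 - 58 = 4*7744 - 58 = 30976 - 58 = 30918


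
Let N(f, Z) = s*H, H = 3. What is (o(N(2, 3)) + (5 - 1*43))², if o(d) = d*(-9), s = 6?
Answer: 40000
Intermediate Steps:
N(f, Z) = 18 (N(f, Z) = 6*3 = 18)
o(d) = -9*d
(o(N(2, 3)) + (5 - 1*43))² = (-9*18 + (5 - 1*43))² = (-162 + (5 - 43))² = (-162 - 38)² = (-200)² = 40000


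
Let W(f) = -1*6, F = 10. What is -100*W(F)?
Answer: 600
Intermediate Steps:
W(f) = -6
-100*W(F) = -100*(-6) = 600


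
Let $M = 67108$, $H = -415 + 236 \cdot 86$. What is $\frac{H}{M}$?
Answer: $\frac{19881}{67108} \approx 0.29625$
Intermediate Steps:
$H = 19881$ ($H = -415 + 20296 = 19881$)
$\frac{H}{M} = \frac{19881}{67108}$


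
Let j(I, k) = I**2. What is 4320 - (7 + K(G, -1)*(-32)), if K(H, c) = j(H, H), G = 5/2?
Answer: 4513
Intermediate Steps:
G = 5/2 (G = 5*(1/2) = 5/2 ≈ 2.5000)
K(H, c) = H**2
4320 - (7 + K(G, -1)*(-32)) = 4320 - (7 + (5/2)**2*(-32)) = 4320 - (7 + (25/4)*(-32)) = 4320 - (7 - 200) = 4320 - 1*(-193) = 4320 + 193 = 4513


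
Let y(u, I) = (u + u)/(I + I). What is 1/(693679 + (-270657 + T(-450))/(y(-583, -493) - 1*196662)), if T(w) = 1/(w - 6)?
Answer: 44210925048/30668251122230941 ≈ 1.4416e-6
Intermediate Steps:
y(u, I) = u/I (y(u, I) = (2*u)/((2*I)) = (2*u)*(1/(2*I)) = u/I)
T(w) = 1/(-6 + w)
1/(693679 + (-270657 + T(-450))/(y(-583, -493) - 1*196662)) = 1/(693679 + (-270657 + 1/(-6 - 450))/(-583/(-493) - 1*196662)) = 1/(693679 + (-270657 + 1/(-456))/(-583*(-1/493) - 196662)) = 1/(693679 + (-270657 - 1/456)/(583/493 - 196662)) = 1/(693679 - 123419593/(456*(-96953783/493))) = 1/(693679 - 123419593/456*(-493/96953783)) = 1/(693679 + 60845859349/44210925048) = 1/(30668251122230941/44210925048) = 44210925048/30668251122230941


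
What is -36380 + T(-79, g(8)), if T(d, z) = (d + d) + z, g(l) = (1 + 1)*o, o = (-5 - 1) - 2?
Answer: -36554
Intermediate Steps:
o = -8 (o = -6 - 2 = -8)
g(l) = -16 (g(l) = (1 + 1)*(-8) = 2*(-8) = -16)
T(d, z) = z + 2*d (T(d, z) = 2*d + z = z + 2*d)
-36380 + T(-79, g(8)) = -36380 + (-16 + 2*(-79)) = -36380 + (-16 - 158) = -36380 - 174 = -36554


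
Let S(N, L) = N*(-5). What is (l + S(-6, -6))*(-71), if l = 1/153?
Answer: -325961/153 ≈ -2130.5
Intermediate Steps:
S(N, L) = -5*N
l = 1/153 ≈ 0.0065359
(l + S(-6, -6))*(-71) = (1/153 - 5*(-6))*(-71) = (1/153 + 30)*(-71) = (4591/153)*(-71) = -325961/153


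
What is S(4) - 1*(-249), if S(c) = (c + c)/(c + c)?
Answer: 250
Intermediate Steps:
S(c) = 1 (S(c) = (2*c)/((2*c)) = (2*c)*(1/(2*c)) = 1)
S(4) - 1*(-249) = 1 - 1*(-249) = 1 + 249 = 250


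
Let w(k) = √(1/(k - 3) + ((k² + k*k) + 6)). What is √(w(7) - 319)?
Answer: √(-1276 + 2*√417)/2 ≈ 17.572*I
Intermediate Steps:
w(k) = √(6 + 1/(-3 + k) + 2*k²) (w(k) = √(1/(-3 + k) + ((k² + k²) + 6)) = √(1/(-3 + k) + (2*k² + 6)) = √(1/(-3 + k) + (6 + 2*k²)) = √(6 + 1/(-3 + k) + 2*k²))
√(w(7) - 319) = √(√((1 + 2*(-3 + 7)*(3 + 7²))/(-3 + 7)) - 319) = √(√((1 + 2*4*(3 + 49))/4) - 319) = √(√((1 + 2*4*52)/4) - 319) = √(√((1 + 416)/4) - 319) = √(√((¼)*417) - 319) = √(√(417/4) - 319) = √(√417/2 - 319) = √(-319 + √417/2)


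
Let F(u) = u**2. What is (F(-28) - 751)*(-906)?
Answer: -29898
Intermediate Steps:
(F(-28) - 751)*(-906) = ((-28)**2 - 751)*(-906) = (784 - 751)*(-906) = 33*(-906) = -29898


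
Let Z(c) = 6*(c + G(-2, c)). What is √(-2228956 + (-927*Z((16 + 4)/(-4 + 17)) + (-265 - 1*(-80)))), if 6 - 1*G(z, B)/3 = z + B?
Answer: I*√396392061/13 ≈ 1531.5*I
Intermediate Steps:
G(z, B) = 18 - 3*B - 3*z (G(z, B) = 18 - 3*(z + B) = 18 - 3*(B + z) = 18 + (-3*B - 3*z) = 18 - 3*B - 3*z)
Z(c) = 144 - 12*c (Z(c) = 6*(c + (18 - 3*c - 3*(-2))) = 6*(c + (18 - 3*c + 6)) = 6*(c + (24 - 3*c)) = 6*(24 - 2*c) = 144 - 12*c)
√(-2228956 + (-927*Z((16 + 4)/(-4 + 17)) + (-265 - 1*(-80)))) = √(-2228956 + (-927*(144 - 12*(16 + 4)/(-4 + 17)) + (-265 - 1*(-80)))) = √(-2228956 + (-927*(144 - 240/13) + (-265 + 80))) = √(-2228956 + (-927*(144 - 240/13) - 185)) = √(-2228956 + (-927*1632/13 - 185)) = √(-2228956 + (-1512864/13 - 185)) = √(-2228956 - 1515269/13) = √(-30491697/13) = I*√396392061/13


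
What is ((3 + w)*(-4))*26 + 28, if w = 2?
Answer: -492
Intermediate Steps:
((3 + w)*(-4))*26 + 28 = ((3 + 2)*(-4))*26 + 28 = (5*(-4))*26 + 28 = -20*26 + 28 = -520 + 28 = -492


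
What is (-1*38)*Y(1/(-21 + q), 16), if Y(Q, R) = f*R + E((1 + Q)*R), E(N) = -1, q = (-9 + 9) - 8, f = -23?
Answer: 14022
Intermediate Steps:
q = -8 (q = 0 - 8 = -8)
Y(Q, R) = -1 - 23*R (Y(Q, R) = -23*R - 1 = -1 - 23*R)
(-1*38)*Y(1/(-21 + q), 16) = (-1*38)*(-1 - 23*16) = -38*(-1 - 368) = -38*(-369) = 14022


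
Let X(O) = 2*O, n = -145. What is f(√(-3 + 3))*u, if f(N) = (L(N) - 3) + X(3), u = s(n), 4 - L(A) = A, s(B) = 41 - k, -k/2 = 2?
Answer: 315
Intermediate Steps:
k = -4 (k = -2*2 = -4)
s(B) = 45 (s(B) = 41 - 1*(-4) = 41 + 4 = 45)
L(A) = 4 - A
u = 45
f(N) = 7 - N (f(N) = ((4 - N) - 3) + 2*3 = (1 - N) + 6 = 7 - N)
f(√(-3 + 3))*u = (7 - √(-3 + 3))*45 = (7 - √0)*45 = (7 - 1*0)*45 = (7 + 0)*45 = 7*45 = 315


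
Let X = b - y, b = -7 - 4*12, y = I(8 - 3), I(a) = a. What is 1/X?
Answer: -1/60 ≈ -0.016667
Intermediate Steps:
y = 5 (y = 8 - 3 = 5)
b = -55 (b = -7 - 48 = -55)
X = -60 (X = -55 - 1*5 = -55 - 5 = -60)
1/X = 1/(-60) = -1/60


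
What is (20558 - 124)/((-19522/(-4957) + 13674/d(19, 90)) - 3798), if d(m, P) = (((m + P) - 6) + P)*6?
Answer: -1149954602/212852097 ≈ -5.4026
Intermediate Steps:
d(m, P) = -36 + 6*m + 12*P (d(m, P) = (((P + m) - 6) + P)*6 = ((-6 + P + m) + P)*6 = (-6 + m + 2*P)*6 = -36 + 6*m + 12*P)
(20558 - 124)/((-19522/(-4957) + 13674/d(19, 90)) - 3798) = (20558 - 124)/((-19522/(-4957) + 13674/(-36 + 6*19 + 12*90)) - 3798) = 20434/((-19522*(-1/4957) + 13674/(-36 + 114 + 1080)) - 3798) = 20434/((19522/4957 + 13674/1158) - 3798) = 20434/((19522/4957 + 13674*(1/1158)) - 3798) = 20434/((19522/4957 + 2279/193) - 3798) = 20434/(15064749/956701 - 3798) = 20434/(-3618485649/956701) = 20434*(-956701/3618485649) = -1149954602/212852097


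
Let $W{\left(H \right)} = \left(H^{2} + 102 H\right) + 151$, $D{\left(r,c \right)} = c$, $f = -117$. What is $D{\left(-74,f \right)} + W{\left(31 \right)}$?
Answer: $4157$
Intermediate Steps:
$W{\left(H \right)} = 151 + H^{2} + 102 H$
$D{\left(-74,f \right)} + W{\left(31 \right)} = -117 + \left(151 + 31^{2} + 102 \cdot 31\right) = -117 + \left(151 + 961 + 3162\right) = -117 + 4274 = 4157$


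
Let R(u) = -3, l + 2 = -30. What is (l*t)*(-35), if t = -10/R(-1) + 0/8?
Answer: 11200/3 ≈ 3733.3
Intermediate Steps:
l = -32 (l = -2 - 30 = -32)
t = 10/3 (t = -10/(-3) + 0/8 = -10*(-1/3) + 0*(1/8) = 10/3 + 0 = 10/3 ≈ 3.3333)
(l*t)*(-35) = -32*10/3*(-35) = -320/3*(-35) = 11200/3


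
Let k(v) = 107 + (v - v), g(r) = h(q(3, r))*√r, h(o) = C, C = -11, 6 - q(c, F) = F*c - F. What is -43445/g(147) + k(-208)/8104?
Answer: 107/8104 + 43445*√3/231 ≈ 325.77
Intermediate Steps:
q(c, F) = 6 + F - F*c (q(c, F) = 6 - (F*c - F) = 6 - (-F + F*c) = 6 + (F - F*c) = 6 + F - F*c)
h(o) = -11
g(r) = -11*√r
k(v) = 107 (k(v) = 107 + 0 = 107)
-43445/g(147) + k(-208)/8104 = -43445*(-√3/231) + 107/8104 = -(-43445)*√3/231 + 107/8104 = 43445*√3/231 + 107/8104 = 107/8104 + 43445*√3/231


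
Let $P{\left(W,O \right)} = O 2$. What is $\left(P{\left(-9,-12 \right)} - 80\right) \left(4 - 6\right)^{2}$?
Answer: $-416$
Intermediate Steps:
$P{\left(W,O \right)} = 2 O$
$\left(P{\left(-9,-12 \right)} - 80\right) \left(4 - 6\right)^{2} = \left(2 \left(-12\right) - 80\right) \left(4 - 6\right)^{2} = \left(-24 - 80\right) \left(-2\right)^{2} = \left(-104\right) 4 = -416$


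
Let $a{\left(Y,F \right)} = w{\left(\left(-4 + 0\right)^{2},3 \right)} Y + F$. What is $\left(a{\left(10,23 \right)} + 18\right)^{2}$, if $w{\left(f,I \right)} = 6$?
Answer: $10201$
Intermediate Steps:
$a{\left(Y,F \right)} = F + 6 Y$ ($a{\left(Y,F \right)} = 6 Y + F = F + 6 Y$)
$\left(a{\left(10,23 \right)} + 18\right)^{2} = \left(\left(23 + 6 \cdot 10\right) + 18\right)^{2} = \left(\left(23 + 60\right) + 18\right)^{2} = \left(83 + 18\right)^{2} = 101^{2} = 10201$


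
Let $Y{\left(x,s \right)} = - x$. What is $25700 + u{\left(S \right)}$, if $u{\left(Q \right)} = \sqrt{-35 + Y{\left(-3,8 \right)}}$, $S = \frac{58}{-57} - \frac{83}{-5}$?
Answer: $25700 + 4 i \sqrt{2} \approx 25700.0 + 5.6569 i$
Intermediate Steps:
$S = \frac{4441}{285}$ ($S = 58 \left(- \frac{1}{57}\right) - - \frac{83}{5} = - \frac{58}{57} + \frac{83}{5} = \frac{4441}{285} \approx 15.582$)
$u{\left(Q \right)} = 4 i \sqrt{2}$ ($u{\left(Q \right)} = \sqrt{-35 - -3} = \sqrt{-35 + 3} = \sqrt{-32} = 4 i \sqrt{2}$)
$25700 + u{\left(S \right)} = 25700 + 4 i \sqrt{2}$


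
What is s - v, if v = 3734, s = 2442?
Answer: -1292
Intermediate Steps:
s - v = 2442 - 1*3734 = 2442 - 3734 = -1292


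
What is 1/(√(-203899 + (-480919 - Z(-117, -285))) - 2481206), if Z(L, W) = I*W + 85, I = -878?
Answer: -2481206/6156384149569 - I*√935133/6156384149569 ≈ -4.0303e-7 - 1.5708e-10*I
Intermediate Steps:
Z(L, W) = 85 - 878*W (Z(L, W) = -878*W + 85 = 85 - 878*W)
1/(√(-203899 + (-480919 - Z(-117, -285))) - 2481206) = 1/(√(-203899 + (-480919 - (85 - 878*(-285)))) - 2481206) = 1/(√(-203899 + (-480919 - (85 + 250230))) - 2481206) = 1/(√(-203899 + (-480919 - 1*250315)) - 2481206) = 1/(√(-203899 + (-480919 - 250315)) - 2481206) = 1/(√(-203899 - 731234) - 2481206) = 1/(√(-935133) - 2481206) = 1/(I*√935133 - 2481206) = 1/(-2481206 + I*√935133)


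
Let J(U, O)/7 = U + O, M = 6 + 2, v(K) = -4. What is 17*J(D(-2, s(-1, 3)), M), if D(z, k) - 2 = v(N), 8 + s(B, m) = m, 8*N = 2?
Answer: 714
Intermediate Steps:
N = ¼ (N = (⅛)*2 = ¼ ≈ 0.25000)
s(B, m) = -8 + m
D(z, k) = -2 (D(z, k) = 2 - 4 = -2)
M = 8
J(U, O) = 7*O + 7*U (J(U, O) = 7*(U + O) = 7*(O + U) = 7*O + 7*U)
17*J(D(-2, s(-1, 3)), M) = 17*(7*8 + 7*(-2)) = 17*(56 - 14) = 17*42 = 714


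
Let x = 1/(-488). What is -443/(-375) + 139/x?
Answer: -25436557/375 ≈ -67831.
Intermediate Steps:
x = -1/488 ≈ -0.0020492
-443/(-375) + 139/x = -443/(-375) + 139/(-1/488) = -443*(-1/375) + 139*(-488) = 443/375 - 67832 = -25436557/375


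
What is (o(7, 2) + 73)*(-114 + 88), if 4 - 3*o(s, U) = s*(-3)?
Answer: -6344/3 ≈ -2114.7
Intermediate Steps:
o(s, U) = 4/3 + s (o(s, U) = 4/3 - s*(-3)/3 = 4/3 - (-1)*s = 4/3 + s)
(o(7, 2) + 73)*(-114 + 88) = ((4/3 + 7) + 73)*(-114 + 88) = (25/3 + 73)*(-26) = (244/3)*(-26) = -6344/3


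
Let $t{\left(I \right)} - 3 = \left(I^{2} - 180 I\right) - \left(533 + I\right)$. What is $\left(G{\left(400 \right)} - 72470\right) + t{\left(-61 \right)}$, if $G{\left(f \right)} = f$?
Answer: $-57838$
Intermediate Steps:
$t{\left(I \right)} = -530 + I^{2} - 181 I$ ($t{\left(I \right)} = 3 - \left(533 - I^{2} + 181 I\right) = -530 + I^{2} - 181 I$)
$\left(G{\left(400 \right)} - 72470\right) + t{\left(-61 \right)} = \left(400 - 72470\right) - \left(-10511 - 3721\right) = -72070 + \left(-530 + 3721 + 11041\right) = -72070 + 14232 = -57838$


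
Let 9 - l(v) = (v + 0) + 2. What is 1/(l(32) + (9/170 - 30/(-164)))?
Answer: -3485/86303 ≈ -0.040381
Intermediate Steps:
l(v) = 7 - v (l(v) = 9 - ((v + 0) + 2) = 9 - (v + 2) = 9 - (2 + v) = 9 + (-2 - v) = 7 - v)
1/(l(32) + (9/170 - 30/(-164))) = 1/((7 - 1*32) + (9/170 - 30/(-164))) = 1/((7 - 32) + (9*(1/170) - 30*(-1/164))) = 1/(-25 + (9/170 + 15/82)) = 1/(-25 + 822/3485) = 1/(-86303/3485) = -3485/86303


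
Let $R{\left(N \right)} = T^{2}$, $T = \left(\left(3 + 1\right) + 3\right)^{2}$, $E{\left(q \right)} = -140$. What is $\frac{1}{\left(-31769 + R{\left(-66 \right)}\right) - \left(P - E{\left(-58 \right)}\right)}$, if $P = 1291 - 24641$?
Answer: $- \frac{1}{6158} \approx -0.00016239$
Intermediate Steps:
$T = 49$ ($T = \left(4 + 3\right)^{2} = 7^{2} = 49$)
$R{\left(N \right)} = 2401$ ($R{\left(N \right)} = 49^{2} = 2401$)
$P = -23350$
$\frac{1}{\left(-31769 + R{\left(-66 \right)}\right) - \left(P - E{\left(-58 \right)}\right)} = \frac{1}{\left(-31769 + 2401\right) - -23210} = \frac{1}{-29368 + \left(-140 + 23350\right)} = \frac{1}{-29368 + 23210} = \frac{1}{-6158} = - \frac{1}{6158}$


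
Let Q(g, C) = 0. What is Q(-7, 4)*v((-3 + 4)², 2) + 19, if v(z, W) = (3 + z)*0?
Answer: 19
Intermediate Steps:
v(z, W) = 0
Q(-7, 4)*v((-3 + 4)², 2) + 19 = 0*0 + 19 = 0 + 19 = 19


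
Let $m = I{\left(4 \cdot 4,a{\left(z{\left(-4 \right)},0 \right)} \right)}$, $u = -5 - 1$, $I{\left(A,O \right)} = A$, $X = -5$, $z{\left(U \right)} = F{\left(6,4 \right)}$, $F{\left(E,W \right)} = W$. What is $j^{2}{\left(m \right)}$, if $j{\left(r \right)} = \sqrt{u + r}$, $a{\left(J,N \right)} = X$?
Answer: $10$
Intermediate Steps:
$z{\left(U \right)} = 4$
$a{\left(J,N \right)} = -5$
$u = -6$
$m = 16$ ($m = 4 \cdot 4 = 16$)
$j{\left(r \right)} = \sqrt{-6 + r}$
$j^{2}{\left(m \right)} = \left(\sqrt{-6 + 16}\right)^{2} = \left(\sqrt{10}\right)^{2} = 10$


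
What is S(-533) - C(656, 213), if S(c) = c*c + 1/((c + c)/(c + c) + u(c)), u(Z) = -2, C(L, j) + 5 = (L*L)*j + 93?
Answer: -91377568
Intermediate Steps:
C(L, j) = 88 + j*L² (C(L, j) = -5 + ((L*L)*j + 93) = -5 + (L²*j + 93) = -5 + (j*L² + 93) = -5 + (93 + j*L²) = 88 + j*L²)
S(c) = -1 + c² (S(c) = c*c + 1/((c + c)/(c + c) - 2) = c² + 1/((2*c)/((2*c)) - 2) = c² + 1/((2*c)*(1/(2*c)) - 2) = c² + 1/(1 - 2) = c² + 1/(-1) = c² - 1 = -1 + c²)
S(-533) - C(656, 213) = (-1 + (-533)²) - (88 + 213*656²) = (-1 + 284089) - (88 + 213*430336) = 284088 - (88 + 91661568) = 284088 - 1*91661656 = 284088 - 91661656 = -91377568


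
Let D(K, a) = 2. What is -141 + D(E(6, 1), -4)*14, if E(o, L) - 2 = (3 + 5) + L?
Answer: -113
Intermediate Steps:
E(o, L) = 10 + L (E(o, L) = 2 + ((3 + 5) + L) = 2 + (8 + L) = 10 + L)
-141 + D(E(6, 1), -4)*14 = -141 + 2*14 = -141 + 28 = -113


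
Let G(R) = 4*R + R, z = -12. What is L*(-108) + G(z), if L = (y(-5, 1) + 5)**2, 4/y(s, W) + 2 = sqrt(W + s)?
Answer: -1680 + 864*I ≈ -1680.0 + 864.0*I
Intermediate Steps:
y(s, W) = 4/(-2 + sqrt(W + s))
G(R) = 5*R
L = (5 + (-2 - 2*I)/2)**2 (L = (4/(-2 + sqrt(1 - 5)) + 5)**2 = (4/(-2 + sqrt(-4)) + 5)**2 = (4/(-2 + 2*I) + 5)**2 = (4*((-2 - 2*I)/8) + 5)**2 = ((-2 - 2*I)/2 + 5)**2 = (5 + (-2 - 2*I)/2)**2 ≈ 15.0 - 8.0*I)
L*(-108) + G(z) = (4 - I)**2*(-108) + 5*(-12) = -108*(4 - I)**2 - 60 = -60 - 108*(4 - I)**2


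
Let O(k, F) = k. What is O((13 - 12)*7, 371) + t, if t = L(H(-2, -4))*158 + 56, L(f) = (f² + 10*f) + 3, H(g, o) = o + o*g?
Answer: 9385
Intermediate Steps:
H(g, o) = o + g*o
L(f) = 3 + f² + 10*f
t = 9378 (t = (3 + (-4*(1 - 2))² + 10*(-4*(1 - 2)))*158 + 56 = (3 + (-4*(-1))² + 10*(-4*(-1)))*158 + 56 = (3 + 4² + 10*4)*158 + 56 = (3 + 16 + 40)*158 + 56 = 59*158 + 56 = 9322 + 56 = 9378)
O((13 - 12)*7, 371) + t = (13 - 12)*7 + 9378 = 1*7 + 9378 = 7 + 9378 = 9385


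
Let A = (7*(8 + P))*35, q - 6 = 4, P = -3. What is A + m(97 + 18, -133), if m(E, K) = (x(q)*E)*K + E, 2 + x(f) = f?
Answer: -121020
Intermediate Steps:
q = 10 (q = 6 + 4 = 10)
x(f) = -2 + f
A = 1225 (A = (7*(8 - 3))*35 = (7*5)*35 = 35*35 = 1225)
m(E, K) = E + 8*E*K (m(E, K) = ((-2 + 10)*E)*K + E = (8*E)*K + E = 8*E*K + E = E + 8*E*K)
A + m(97 + 18, -133) = 1225 + (97 + 18)*(1 + 8*(-133)) = 1225 + 115*(1 - 1064) = 1225 + 115*(-1063) = 1225 - 122245 = -121020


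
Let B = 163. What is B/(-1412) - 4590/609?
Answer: -2193449/286636 ≈ -7.6524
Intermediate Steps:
B/(-1412) - 4590/609 = 163/(-1412) - 4590/609 = 163*(-1/1412) - 4590*1/609 = -163/1412 - 1530/203 = -2193449/286636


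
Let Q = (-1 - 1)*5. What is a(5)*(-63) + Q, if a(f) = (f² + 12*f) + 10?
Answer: -5995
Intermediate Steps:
a(f) = 10 + f² + 12*f
Q = -10 (Q = -2*5 = -10)
a(5)*(-63) + Q = (10 + 5² + 12*5)*(-63) - 10 = (10 + 25 + 60)*(-63) - 10 = 95*(-63) - 10 = -5985 - 10 = -5995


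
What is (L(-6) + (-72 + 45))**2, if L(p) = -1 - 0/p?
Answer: 784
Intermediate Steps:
L(p) = -1 (L(p) = -1 - 1*0 = -1 + 0 = -1)
(L(-6) + (-72 + 45))**2 = (-1 + (-72 + 45))**2 = (-1 - 27)**2 = (-28)**2 = 784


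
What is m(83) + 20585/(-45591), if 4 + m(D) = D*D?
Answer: 313873450/45591 ≈ 6884.5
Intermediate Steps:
m(D) = -4 + D² (m(D) = -4 + D*D = -4 + D²)
m(83) + 20585/(-45591) = (-4 + 83²) + 20585/(-45591) = (-4 + 6889) + 20585*(-1/45591) = 6885 - 20585/45591 = 313873450/45591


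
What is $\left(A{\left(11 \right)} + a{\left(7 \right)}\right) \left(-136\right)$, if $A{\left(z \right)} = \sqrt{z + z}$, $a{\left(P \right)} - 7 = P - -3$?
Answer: $-2312 - 136 \sqrt{22} \approx -2949.9$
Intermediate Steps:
$a{\left(P \right)} = 10 + P$ ($a{\left(P \right)} = 7 + \left(P - -3\right) = 7 + \left(P + 3\right) = 7 + \left(3 + P\right) = 10 + P$)
$A{\left(z \right)} = \sqrt{2} \sqrt{z}$ ($A{\left(z \right)} = \sqrt{2 z} = \sqrt{2} \sqrt{z}$)
$\left(A{\left(11 \right)} + a{\left(7 \right)}\right) \left(-136\right) = \left(\sqrt{2} \sqrt{11} + \left(10 + 7\right)\right) \left(-136\right) = \left(\sqrt{22} + 17\right) \left(-136\right) = \left(17 + \sqrt{22}\right) \left(-136\right) = -2312 - 136 \sqrt{22}$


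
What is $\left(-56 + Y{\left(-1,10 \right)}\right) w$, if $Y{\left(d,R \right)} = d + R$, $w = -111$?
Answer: $5217$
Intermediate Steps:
$Y{\left(d,R \right)} = R + d$
$\left(-56 + Y{\left(-1,10 \right)}\right) w = \left(-56 + \left(10 - 1\right)\right) \left(-111\right) = \left(-56 + 9\right) \left(-111\right) = \left(-47\right) \left(-111\right) = 5217$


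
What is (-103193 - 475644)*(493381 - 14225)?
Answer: -277353221572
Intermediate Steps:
(-103193 - 475644)*(493381 - 14225) = -578837*479156 = -277353221572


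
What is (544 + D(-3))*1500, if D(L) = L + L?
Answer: 807000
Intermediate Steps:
D(L) = 2*L
(544 + D(-3))*1500 = (544 + 2*(-3))*1500 = (544 - 6)*1500 = 538*1500 = 807000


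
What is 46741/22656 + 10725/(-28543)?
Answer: 1091142763/646670208 ≈ 1.6873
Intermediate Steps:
46741/22656 + 10725/(-28543) = 46741*(1/22656) + 10725*(-1/28543) = 46741/22656 - 10725/28543 = 1091142763/646670208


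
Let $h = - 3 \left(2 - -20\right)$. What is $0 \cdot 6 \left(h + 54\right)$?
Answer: $0$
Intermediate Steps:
$h = -66$ ($h = - 3 \left(2 + 20\right) = \left(-3\right) 22 = -66$)
$0 \cdot 6 \left(h + 54\right) = 0 \cdot 6 \left(-66 + 54\right) = 0 \left(-12\right) = 0$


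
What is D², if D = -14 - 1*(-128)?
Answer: 12996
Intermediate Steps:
D = 114 (D = -14 + 128 = 114)
D² = 114² = 12996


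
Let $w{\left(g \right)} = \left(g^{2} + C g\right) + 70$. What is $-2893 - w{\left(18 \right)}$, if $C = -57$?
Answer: $-2261$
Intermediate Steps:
$w{\left(g \right)} = 70 + g^{2} - 57 g$ ($w{\left(g \right)} = \left(g^{2} - 57 g\right) + 70 = 70 + g^{2} - 57 g$)
$-2893 - w{\left(18 \right)} = -2893 - \left(70 + 18^{2} - 1026\right) = -2893 - \left(70 + 324 - 1026\right) = -2893 - -632 = -2893 + 632 = -2261$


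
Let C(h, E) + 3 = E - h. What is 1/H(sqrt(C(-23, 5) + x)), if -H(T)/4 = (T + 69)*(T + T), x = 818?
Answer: 1/31344 - 23*sqrt(843)/8807664 ≈ -4.3915e-5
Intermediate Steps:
C(h, E) = -3 + E - h (C(h, E) = -3 + (E - h) = -3 + E - h)
H(T) = -8*T*(69 + T) (H(T) = -4*(T + 69)*(T + T) = -4*(69 + T)*2*T = -8*T*(69 + T))
1/H(sqrt(C(-23, 5) + x)) = 1/(-8*sqrt((-3 + 5 - 1*(-23)) + 818)*(69 + sqrt((-3 + 5 - 1*(-23)) + 818))) = 1/(-8*sqrt((-3 + 5 + 23) + 818)*(69 + sqrt((-3 + 5 + 23) + 818))) = 1/(-8*sqrt(25 + 818)*(69 + sqrt(25 + 818))) = 1/(-8*sqrt(843)*(69 + sqrt(843))) = -sqrt(843)/(6744*(69 + sqrt(843)))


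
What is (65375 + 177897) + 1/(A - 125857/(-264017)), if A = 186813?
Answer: 11998645449978433/49321933678 ≈ 2.4327e+5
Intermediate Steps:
(65375 + 177897) + 1/(A - 125857/(-264017)) = (65375 + 177897) + 1/(186813 - 125857/(-264017)) = 243272 + 1/(186813 - 125857*(-1/264017)) = 243272 + 1/(186813 + 125857/264017) = 243272 + 1/(49321933678/264017) = 243272 + 264017/49321933678 = 11998645449978433/49321933678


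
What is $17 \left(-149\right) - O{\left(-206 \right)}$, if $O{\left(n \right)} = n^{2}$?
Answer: $-44969$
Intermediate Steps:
$17 \left(-149\right) - O{\left(-206 \right)} = 17 \left(-149\right) - \left(-206\right)^{2} = -2533 - 42436 = -44969$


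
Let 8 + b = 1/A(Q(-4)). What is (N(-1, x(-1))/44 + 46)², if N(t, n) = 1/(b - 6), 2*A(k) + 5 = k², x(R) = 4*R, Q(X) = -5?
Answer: 19786079569/9351364 ≈ 2115.8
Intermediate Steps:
A(k) = -5/2 + k²/2
b = -79/10 (b = -8 + 1/(-5/2 + (½)*(-5)²) = -8 + 1/(-5/2 + (½)*25) = -8 + 1/(-5/2 + 25/2) = -8 + 1/10 = -8 + 1*(⅒) = -8 + ⅒ = -79/10 ≈ -7.9000)
N(t, n) = -10/139 (N(t, n) = 1/(-79/10 - 6) = 1/(-139/10) = -10/139)
(N(-1, x(-1))/44 + 46)² = (-10/139/44 + 46)² = (-10/139*1/44 + 46)² = (-5/3058 + 46)² = (140663/3058)² = 19786079569/9351364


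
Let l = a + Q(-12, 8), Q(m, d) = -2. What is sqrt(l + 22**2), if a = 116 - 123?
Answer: 5*sqrt(19) ≈ 21.794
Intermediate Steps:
a = -7
l = -9 (l = -7 - 2 = -9)
sqrt(l + 22**2) = sqrt(-9 + 22**2) = sqrt(-9 + 484) = sqrt(475) = 5*sqrt(19)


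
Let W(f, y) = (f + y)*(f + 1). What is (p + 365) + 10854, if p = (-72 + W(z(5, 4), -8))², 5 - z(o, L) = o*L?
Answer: 73719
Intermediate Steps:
z(o, L) = 5 - L*o (z(o, L) = 5 - o*L = 5 - L*o)
W(f, y) = (1 + f)*(f + y) (W(f, y) = (f + y)*(1 + f) = (1 + f)*(f + y))
p = 62500 (p = (-72 + ((5 - 1*4*5) - 8 + (5 - 1*4*5)² + (5 - 1*4*5)*(-8)))² = (-72 + ((5 - 20) - 8 + (5 - 20)² + (5 - 20)*(-8)))² = (-72 + (-15 - 8 + (-15)² - 15*(-8)))² = (-72 + (-15 - 8 + 225 + 120))² = (-72 + 322)² = 250² = 62500)
(p + 365) + 10854 = (62500 + 365) + 10854 = 62865 + 10854 = 73719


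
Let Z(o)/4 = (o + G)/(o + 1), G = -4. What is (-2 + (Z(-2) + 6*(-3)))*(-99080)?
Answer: -396320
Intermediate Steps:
Z(o) = 4*(-4 + o)/(1 + o) (Z(o) = 4*((o - 4)/(o + 1)) = 4*((-4 + o)/(1 + o)) = 4*(-4 + o)/(1 + o))
(-2 + (Z(-2) + 6*(-3)))*(-99080) = (-2 + (4*(-4 - 2)/(1 - 2) + 6*(-3)))*(-99080) = (-2 + (4*(-6)/(-1) - 18))*(-99080) = (-2 + (4*(-1)*(-6) - 18))*(-99080) = (-2 + (24 - 18))*(-99080) = (-2 + 6)*(-99080) = 4*(-99080) = -396320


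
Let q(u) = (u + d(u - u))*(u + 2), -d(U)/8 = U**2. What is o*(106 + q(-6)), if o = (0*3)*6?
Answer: 0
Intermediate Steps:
d(U) = -8*U**2
q(u) = u*(2 + u) (q(u) = (u - 8*(u - u)**2)*(u + 2) = (u - 8*0**2)*(2 + u) = (u - 8*0)*(2 + u) = (u + 0)*(2 + u) = u*(2 + u))
o = 0 (o = 0*6 = 0)
o*(106 + q(-6)) = 0*(106 - 6*(2 - 6)) = 0*(106 - 6*(-4)) = 0*(106 + 24) = 0*130 = 0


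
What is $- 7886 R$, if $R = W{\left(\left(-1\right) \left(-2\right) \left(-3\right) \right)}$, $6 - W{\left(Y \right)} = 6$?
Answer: $0$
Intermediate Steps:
$W{\left(Y \right)} = 0$ ($W{\left(Y \right)} = 6 - 6 = 0$)
$R = 0$
$- 7886 R = \left(-7886\right) 0 = 0$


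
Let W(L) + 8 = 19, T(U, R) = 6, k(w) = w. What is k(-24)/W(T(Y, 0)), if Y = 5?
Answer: -24/11 ≈ -2.1818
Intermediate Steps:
W(L) = 11 (W(L) = -8 + 19 = 11)
k(-24)/W(T(Y, 0)) = -24/11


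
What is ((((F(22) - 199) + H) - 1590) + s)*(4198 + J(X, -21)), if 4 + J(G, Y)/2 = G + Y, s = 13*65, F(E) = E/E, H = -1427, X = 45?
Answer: -10044060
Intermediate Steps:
F(E) = 1
s = 845
J(G, Y) = -8 + 2*G + 2*Y (J(G, Y) = -8 + 2*(G + Y) = -8 + (2*G + 2*Y) = -8 + 2*G + 2*Y)
((((F(22) - 199) + H) - 1590) + s)*(4198 + J(X, -21)) = ((((1 - 199) - 1427) - 1590) + 845)*(4198 + (-8 + 2*45 + 2*(-21))) = (((-198 - 1427) - 1590) + 845)*(4198 + (-8 + 90 - 42)) = ((-1625 - 1590) + 845)*(4198 + 40) = (-3215 + 845)*4238 = -2370*4238 = -10044060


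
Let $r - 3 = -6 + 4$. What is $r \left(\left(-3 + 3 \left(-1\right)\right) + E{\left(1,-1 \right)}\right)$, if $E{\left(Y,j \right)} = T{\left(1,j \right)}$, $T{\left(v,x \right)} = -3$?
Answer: $-9$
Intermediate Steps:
$r = 1$ ($r = 3 + \left(-6 + 4\right) = 3 - 2 = 1$)
$E{\left(Y,j \right)} = -3$
$r \left(\left(-3 + 3 \left(-1\right)\right) + E{\left(1,-1 \right)}\right) = 1 \left(\left(-3 + 3 \left(-1\right)\right) - 3\right) = 1 \left(\left(-3 - 3\right) - 3\right) = 1 \left(-6 - 3\right) = 1 \left(-9\right) = -9$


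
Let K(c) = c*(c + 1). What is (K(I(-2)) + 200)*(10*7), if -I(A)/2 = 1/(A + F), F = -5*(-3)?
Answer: 2364460/169 ≈ 13991.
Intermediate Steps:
F = 15
I(A) = -2/(15 + A) (I(A) = -2/(A + 15) = -2/(15 + A))
K(c) = c*(1 + c)
(K(I(-2)) + 200)*(10*7) = ((-2/(15 - 2))*(1 - 2/(15 - 2)) + 200)*(10*7) = ((-2/13)*(1 - 2/13) + 200)*70 = ((-2*1/13)*(1 - 2*1/13) + 200)*70 = (-2*(1 - 2/13)/13 + 200)*70 = (-2/13*11/13 + 200)*70 = (-22/169 + 200)*70 = (33778/169)*70 = 2364460/169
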